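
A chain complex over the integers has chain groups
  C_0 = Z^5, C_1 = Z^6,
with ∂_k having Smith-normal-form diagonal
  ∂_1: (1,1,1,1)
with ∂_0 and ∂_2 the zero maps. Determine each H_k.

H_0 ≅ Z,  H_1 ≅ Z^2.

H_0: b_0 = 5 − 0 − 4 = 1; torsion from ∂_1 factors > 1: none. So H_0 ≅ Z.
H_1: b_1 = 6 − 4 − 0 = 2; torsion from ∂_2 factors > 1: none. So H_1 ≅ Z^2.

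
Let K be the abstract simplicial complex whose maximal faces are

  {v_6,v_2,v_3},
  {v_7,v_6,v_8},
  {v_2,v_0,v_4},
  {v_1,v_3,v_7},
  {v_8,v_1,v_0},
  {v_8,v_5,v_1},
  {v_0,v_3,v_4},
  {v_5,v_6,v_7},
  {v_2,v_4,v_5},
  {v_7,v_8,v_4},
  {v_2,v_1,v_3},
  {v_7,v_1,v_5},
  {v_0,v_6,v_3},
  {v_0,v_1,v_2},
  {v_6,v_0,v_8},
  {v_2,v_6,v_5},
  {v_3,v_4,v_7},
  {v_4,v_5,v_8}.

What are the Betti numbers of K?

b_0 = 1, b_1 = 1, b_2 = 0.

Take the total order v_0 < v_1 < v_2 < v_3 < v_4 < v_5 < v_6 < v_7 < v_8 on the vertex set. Then K (dimension 2) consists of the simplices:

  0-simplices (9): [v_0], [v_1], [v_2], [v_3], [v_4], [v_5], [v_6], [v_7], [v_8]
  1-simplices (27): (27 of them)
  2-simplices (18): (18 of them)

so the chain groups are C_0 ≅ Z^9, C_1 ≅ Z^27, C_2 ≅ Z^18.

∂_1: C_1 → C_0 is given by ∂[p,q] = [q] − [p]. For instance
  ∂[v_1,v_8] = [v_8] − [v_1].
The resulting 9×27 matrix has rank 8, and its Smith normal form has invariant factors (1,1,1,1,1,1,1,1).

Boundary ∂_2: C_2 → C_1 maps a triangle to the signed sum of its edges. For instance
  ∂[v_1,v_3,v_7] = [v_3,v_7] − [v_1,v_7] + [v_1,v_3],
  ∂[v_4,v_5,v_8] = [v_5,v_8] − [v_4,v_8] + [v_4,v_5].
As a 27×18 matrix over Z this has rank 18, with invariant factors (1,1,1,1,1,1,1,1,1,1,1,1,1,1,1,1,1,2).

Now H_k = ker ∂_k / im ∂_{k+1}, so:

  H_0: rank C_0 − rank ∂_1 = 9 − 8 = 1, and the invariant factors of ∂_1 are all 1, so H_0 = Z.
  H_1: rank ker ∂_1 − rank ∂_2 = (27 − 8) − 18 = 1, and ∂_2 has invariant factor 2 > 1, so H_1 = Z ⊕ Z/2.
  H_2: rank ker ∂_2 − rank ∂_3 = (18 − 18) − 0 = 0, and there is no ∂_3, so H_2 = 0.

(K is a triangulation of the Klein bottle.)

Hence the Betti numbers are b_0 = 1, b_1 = 1, b_2 = 0.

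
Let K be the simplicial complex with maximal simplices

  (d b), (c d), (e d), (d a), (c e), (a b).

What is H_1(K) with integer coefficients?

H_1 = Z^2.

We work with the vertex ordering a < b < c < d < e. The simplices of K, each written with vertices in increasing order, are:

  0-simplices (5): a, b, c, d, e
  1-simplices (6): ab, ad, bd, cd, ce, de

giving chain groups C_0 ≅ Z^5, C_1 ≅ Z^6.

∂_1: C_1 → C_0 maps an edge to its endpoints' difference, ∂[p,q] = q − p. For instance
  ∂ad = d − a.
As a 5×6 matrix over Z this has rank 4, with invariant factors (1,1,1,1).

Reading off H_k = ker ∂_k / im ∂_{k+1}:

  H_1: rank ker ∂_1 − rank ∂_2 = (6 − 4) − 0 = 2, and there is no ∂_2, so H_1 ≅ Z^2.

(K is a triangulation of a wedge of 2 circles.)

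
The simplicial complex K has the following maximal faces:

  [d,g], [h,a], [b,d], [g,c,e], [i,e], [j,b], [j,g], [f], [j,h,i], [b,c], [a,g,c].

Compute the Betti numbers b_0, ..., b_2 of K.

b_0 = 2, b_1 = 4, b_2 = 0.

Order the vertices as a < b < c < d < e < f < g < h < i < j. Listing each simplex with vertices in this order, K has dimension 2 with simplices:

  0-simplices (10): a, b, c, d, e, f, g, h, i, j
  1-simplices (15): ac, ag, ah, bc, bd, bj, ce, cg, dg, eg, ei, gj, hi, hj, ij
  2-simplices (3): acg, ceg, hij

Hence C_0 ≅ Z^10, C_1 ≅ Z^15, C_2 ≅ Z^3.

Boundary ∂_1: C_1 → C_0 maps an edge to its endpoints' difference, ∂[p,q] = q − p. For instance
  ∂ij = j − i.
As a 10×15 matrix over Z this has rank 8, with invariant factors (1,1,1,1,1,1,1,1).

Boundary ∂_2: C_2 → C_1 maps a triangle to the signed sum of its edges. For instance
  ∂acg = cg − ag + ac,
  ∂hij = ij − hj + hi.
The 15×3 boundary matrix has rank 3 and Smith normal form diag(1,1,1).

Reading off H_k = ker ∂_k / im ∂_{k+1}:

  H_0: rank C_0 − rank ∂_1 = 10 − 8 = 2, and the invariant factors of ∂_1 are all 1, so H_0 = Z^2.
  H_1: rank ker ∂_1 − rank ∂_2 = (15 − 8) − 3 = 4, and the invariant factors of ∂_2 are all 1, so H_1 = Z^4.
  H_2: rank ker ∂_2 − rank ∂_3 = (3 − 3) − 0 = 0, and there is no ∂_3, so H_2 = 0.

Hence the Betti numbers are b_0 = 2, b_1 = 4, b_2 = 0.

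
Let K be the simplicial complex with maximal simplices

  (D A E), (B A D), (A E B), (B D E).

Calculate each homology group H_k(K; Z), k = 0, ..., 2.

Fix the vertex order A < B < D < E and write every simplex with vertices in increasing order. Then dim K = 2 and the simplices of K are:

  0-simplices (4): A, B, D, E
  1-simplices (6): AB, AD, AE, BD, BE, DE
  2-simplices (4): ABD, ABE, ADE, BDE

so the chain groups are C_0 ≅ Z^4, C_1 ≅ Z^6, C_2 ≅ Z^4.

Boundary ∂_1: C_1 → C_0 maps an edge to its endpoints' difference, ∂[p,q] = q − p.
This gives a 4×6 integer matrix of rank 3; reducing to Smith normal form yields diagonal entries (1,1,1).

∂_2: C_2 → C_1 acts by ∂[p,q,r] = [q,r] − [p,r] + [p,q]. For instance
  ∂ADE = DE − AE + AD,
  ∂ABD = BD − AD + AB.
The resulting 6×4 matrix has rank 3, and its Smith normal form has invariant factors (1,1,1).

From H_k ≅ ker(∂_k) / im(∂_{k+1}) we obtain:

  H_0: rank C_0 − rank ∂_1 = 4 − 3 = 1, and the invariant factors of ∂_1 are all 1, so H_0 = Z.
  H_1: rank ker ∂_1 − rank ∂_2 = (6 − 3) − 3 = 0, and the invariant factors of ∂_2 are all 1, so H_1 = 0.
  H_2: rank ker ∂_2 − rank ∂_3 = (4 − 3) − 0 = 1, and there is no ∂_3, so H_2 = Z.

H_0 = Z,  H_1 = 0,  H_2 = Z.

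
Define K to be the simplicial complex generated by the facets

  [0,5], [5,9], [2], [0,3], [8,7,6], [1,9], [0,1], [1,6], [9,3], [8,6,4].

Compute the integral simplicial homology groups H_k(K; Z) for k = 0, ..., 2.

Take the total order 0 < 1 < 2 < 3 < 4 < 5 < 6 < 7 < 8 < 9 on the vertex set. Then K (dimension 2) consists of the simplices:

  0-simplices (10): [0], [1], [2], [3], [4], [5], [6], [7], [8], [9]
  1-simplices (12): [0,1], [0,3], [0,5], [1,6], [1,9], [3,9], [4,6], [4,8], [5,9], [6,7], [6,8], [7,8]
  2-simplices (2): [4,6,8], [6,7,8]

so the chain groups are C_0 ≅ Z^10, C_1 ≅ Z^12, C_2 ≅ Z^2.

Boundary ∂_1: C_1 → C_0 is given by ∂[p,q] = [q] − [p].
The resulting 10×12 matrix has rank 8, and its Smith normal form has invariant factors (1,1,1,1,1,1,1,1).

Boundary ∂_2: C_2 → C_1 acts by ∂[p,q,r] = [q,r] − [p,r] + [p,q]. For instance
  ∂[6,7,8] = [7,8] − [6,8] + [6,7],
  ∂[4,6,8] = [6,8] − [4,8] + [4,6].
The 12×2 boundary matrix has rank 2 and Smith normal form diag(1,1).

Computing H_k = (kernel of ∂_k) / (image of ∂_{k+1}):

  H_0: rank C_0 − rank ∂_1 = 10 − 8 = 2, and the invariant factors of ∂_1 are all 1, so H_0 ≅ Z^2.
  H_1: rank ker ∂_1 − rank ∂_2 = (12 − 8) − 2 = 2, and the invariant factors of ∂_2 are all 1, so H_1 ≅ Z^2.
  H_2: rank ker ∂_2 − rank ∂_3 = (2 − 2) − 0 = 0, and there is no ∂_3, so H_2 ≅ 0.

As a check, the Euler characteristic is 10 − 12 + 2 = 0, which agrees with 2 − 2 + 0 = 0.

H_0 ≅ Z^2,  H_1 ≅ Z^2,  H_2 = 0.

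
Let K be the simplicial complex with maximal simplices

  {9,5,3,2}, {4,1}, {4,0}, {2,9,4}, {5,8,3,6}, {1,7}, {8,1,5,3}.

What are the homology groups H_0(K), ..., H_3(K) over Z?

H_0 ≅ Z,  H_1 ≅ Z,  H_2 = 0,  H_3 = 0.

We work with the vertex ordering 0 < 1 < 2 < 3 < 4 < 5 < 6 < 7 < 8 < 9. The simplices of K, each written with vertices in increasing order, are:

  0-simplices (10): [0], [1], [2], [3], [4], [5], [6], [7], [8], [9]
  1-simplices (19): [0,4], [1,3], [1,4], [1,5], [1,7], [1,8], [2,3], [2,4], [2,5], [2,9], [3,5], [3,6], [3,8], [3,9], [4,9], [5,6], [5,8], [5,9], [6,8]
  2-simplices (12): [1,3,5], [1,3,8], [1,5,8], [2,3,5], [2,3,9], [2,4,9], [2,5,9], [3,5,6], [3,5,8], [3,5,9], [3,6,8], [5,6,8]
  3-simplices (3): [1,3,5,8], [2,3,5,9], [3,5,6,8]

so the chain groups are C_0 ≅ Z^10, C_1 ≅ Z^19, C_2 ≅ Z^12, C_3 ≅ Z^3.

∂_1: C_1 → C_0 is given by ∂[p,q] = [q] − [p].
This gives a 10×19 integer matrix of rank 9; reducing to Smith normal form yields diagonal entries (1,1,1,1,1,1,1,1,1).

∂_2: C_2 → C_1 acts by ∂[p,q,r] = [q,r] − [p,r] + [p,q]. For instance
  ∂[1,5,8] = [5,8] − [1,8] + [1,5],
  ∂[5,6,8] = [6,8] − [5,8] + [5,6].
As a 19×12 matrix over Z this has rank 9, with invariant factors (1,1,1,1,1,1,1,1,1).

∂_3: C_3 → C_2 sends each 3-simplex σ to the alternating sum Σ_i (−1)^i (σ with its i-th vertex removed). For instance
  ∂[3,5,6,8] = [5,6,8] − [3,6,8] + [3,5,8] − [3,5,6],
  ∂[1,3,5,8] = [3,5,8] − [1,5,8] + [1,3,8] − [1,3,5].
As a 12×3 matrix over Z this has rank 3, with invariant factors (1,1,1).

Reading off H_k = ker ∂_k / im ∂_{k+1}:

  H_0: rank C_0 − rank ∂_1 = 10 − 9 = 1, and the invariant factors of ∂_1 are all 1, so H_0 ≅ Z.
  H_1: rank ker ∂_1 − rank ∂_2 = (19 − 9) − 9 = 1, and the invariant factors of ∂_2 are all 1, so H_1 ≅ Z.
  H_2: rank ker ∂_2 − rank ∂_3 = (12 − 9) − 3 = 0, and the invariant factors of ∂_3 are all 1, so H_2 ≅ 0.
  H_3: rank ker ∂_3 − rank ∂_4 = (3 − 3) − 0 = 0, and there is no ∂_4, so H_3 ≅ 0.

As a check, the Euler characteristic is 10 − 19 + 12 − 3 = 0, which agrees with 1 − 1 + 0 − 0 = 0.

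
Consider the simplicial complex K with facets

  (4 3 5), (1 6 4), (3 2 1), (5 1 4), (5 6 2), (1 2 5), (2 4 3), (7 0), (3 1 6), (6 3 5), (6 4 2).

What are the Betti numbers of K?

Take the total order 0 < 1 < 2 < 3 < 4 < 5 < 6 < 7 on the vertex set. Then K (dimension 2) consists of the simplices:

  0-simplices (8): [0], [1], [2], [3], [4], [5], [6], [7]
  1-simplices (16): [0,7], [1,2], [1,3], [1,4], [1,5], [1,6], [2,3], [2,4], [2,5], [2,6], [3,4], [3,5], [3,6], [4,5], [4,6], [5,6]
  2-simplices (10): [1,2,3], [1,2,5], [1,3,6], [1,4,5], [1,4,6], [2,3,4], [2,4,6], [2,5,6], [3,4,5], [3,5,6]

giving chain groups C_0 ≅ Z^8, C_1 ≅ Z^16, C_2 ≅ Z^10.

∂_1: C_1 → C_0 maps an edge to its endpoints' difference, ∂[p,q] = q − p.
The resulting 8×16 matrix has rank 6, and its Smith normal form has invariant factors (1,1,1,1,1,1).

The boundary map ∂_2: C_2 → C_1 acts by ∂[p,q,r] = [q,r] − [p,r] + [p,q]. For instance
  ∂[2,4,6] = [4,6] − [2,6] + [2,4],
  ∂[1,4,5] = [4,5] − [1,5] + [1,4].
The 16×10 boundary matrix has rank 10 and Smith normal form diag(1,1,1,1,1,1,1,1,1,2).

From H_k ≅ ker(∂_k) / im(∂_{k+1}) we obtain:

  H_0: rank C_0 − rank ∂_1 = 8 − 6 = 2, and the invariant factors of ∂_1 are all 1, so H_0 ≅ Z^2.
  H_1: rank ker ∂_1 − rank ∂_2 = (16 − 6) − 10 = 0, and ∂_2 has invariant factor 2 > 1, so H_1 ≅ Z/2.
  H_2: rank ker ∂_2 − rank ∂_3 = (10 − 10) − 0 = 0, and there is no ∂_3, so H_2 ≅ 0.

Hence the Betti numbers are b_0 = 2, b_1 = 0, b_2 = 0.

b_0 = 2, b_1 = 0, b_2 = 0.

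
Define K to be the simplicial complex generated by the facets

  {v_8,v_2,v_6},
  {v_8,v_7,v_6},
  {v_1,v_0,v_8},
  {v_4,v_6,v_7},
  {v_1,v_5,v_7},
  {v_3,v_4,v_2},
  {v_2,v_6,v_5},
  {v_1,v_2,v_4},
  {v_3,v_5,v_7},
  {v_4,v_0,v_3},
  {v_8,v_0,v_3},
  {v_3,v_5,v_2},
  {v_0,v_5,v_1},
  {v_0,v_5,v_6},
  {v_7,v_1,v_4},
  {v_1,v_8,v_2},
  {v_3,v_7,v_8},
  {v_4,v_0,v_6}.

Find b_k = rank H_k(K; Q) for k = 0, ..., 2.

b_0 = 1, b_1 = 2, b_2 = 1.

We work with the vertex ordering v_0 < v_1 < v_2 < v_3 < v_4 < v_5 < v_6 < v_7 < v_8. The simplices of K, each written with vertices in increasing order, are:

  0-simplices (9): [v_0], [v_1], [v_2], [v_3], [v_4], [v_5], [v_6], [v_7], [v_8]
  1-simplices (27): (27 of them)
  2-simplices (18): (18 of them)

so the chain groups are C_0 ≅ Z^9, C_1 ≅ Z^27, C_2 ≅ Z^18.

The boundary map ∂_1: C_1 → C_0 maps an edge to its endpoints' difference, ∂[p,q] = q − p. For instance
  ∂[v_0,v_1] = [v_1] − [v_0].
The resulting 9×27 matrix has rank 8, and its Smith normal form has invariant factors (1,1,1,1,1,1,1,1).

∂_2: C_2 → C_1 maps a triangle to the signed sum of its edges. For instance
  ∂[v_2,v_6,v_8] = [v_6,v_8] − [v_2,v_8] + [v_2,v_6],
  ∂[v_0,v_1,v_8] = [v_1,v_8] − [v_0,v_8] + [v_0,v_1].
This gives a 27×18 integer matrix of rank 17; reducing to Smith normal form yields diagonal entries (1,1,1,1,1,1,1,1,1,1,1,1,1,1,1,1,1).

From H_k ≅ ker(∂_k) / im(∂_{k+1}) we obtain:

  H_0: rank C_0 − rank ∂_1 = 9 − 8 = 1, and the invariant factors of ∂_1 are all 1, so H_0 = Z.
  H_1: rank ker ∂_1 − rank ∂_2 = (27 − 8) − 17 = 2, and the invariant factors of ∂_2 are all 1, so H_1 = Z^2.
  H_2: rank ker ∂_2 − rank ∂_3 = (18 − 17) − 0 = 1, and there is no ∂_3, so H_2 = Z.

As a check, the Euler characteristic is 9 − 27 + 18 = 0, which agrees with 1 − 2 + 1 = 0.

Hence the Betti numbers are b_0 = 1, b_1 = 2, b_2 = 1.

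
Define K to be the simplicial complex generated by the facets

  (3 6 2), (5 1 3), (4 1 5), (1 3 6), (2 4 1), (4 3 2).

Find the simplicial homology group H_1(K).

Fix the vertex order 1 < 2 < 3 < 4 < 5 < 6 and write every simplex with vertices in increasing order. Then dim K = 2 and the simplices of K are:

  0-simplices (6): [1], [2], [3], [4], [5], [6]
  1-simplices (12): [1,2], [1,3], [1,4], [1,5], [1,6], [2,3], [2,4], [2,6], [3,4], [3,5], [3,6], [4,5]
  2-simplices (6): [1,2,4], [1,3,5], [1,3,6], [1,4,5], [2,3,4], [2,3,6]

giving chain groups C_0 ≅ Z^6, C_1 ≅ Z^12, C_2 ≅ Z^6.

The boundary map ∂_1: C_1 → C_0 is given by ∂[p,q] = [q] − [p]. For instance
  ∂[1,4] = [4] − [1].
The resulting 6×12 matrix has rank 5, and its Smith normal form has invariant factors (1,1,1,1,1).

∂_2: C_2 → C_1 sends each 2-simplex [p,q,r] to [q,r] − [p,r] + [p,q]. For instance
  ∂[1,3,5] = [3,5] − [1,5] + [1,3],
  ∂[1,4,5] = [4,5] − [1,5] + [1,4].
This gives a 12×6 integer matrix of rank 6; reducing to Smith normal form yields diagonal entries (1,1,1,1,1,1).

Reading off H_k = ker ∂_k / im ∂_{k+1}:

  H_1: rank ker ∂_1 − rank ∂_2 = (12 − 5) − 6 = 1, and the invariant factors of ∂_2 are all 1, so H_1 ≅ Z.

H_1 = Z.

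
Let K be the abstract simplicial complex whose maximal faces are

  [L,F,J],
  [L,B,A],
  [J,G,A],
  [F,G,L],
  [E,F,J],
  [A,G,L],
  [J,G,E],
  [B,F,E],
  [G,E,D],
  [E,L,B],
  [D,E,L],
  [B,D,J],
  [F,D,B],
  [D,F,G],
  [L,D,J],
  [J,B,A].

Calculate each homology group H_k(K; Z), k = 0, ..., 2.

Order the vertices as A < B < D < E < F < G < J < L. Listing each simplex with vertices in this order, K has dimension 2 with simplices:

  0-simplices (8): A, B, D, E, F, G, J, L
  1-simplices (24): AB, AG, AJ, AL, BD, BE, BF, BJ, BL, DE, DF, DG, DJ, DL, EF, EG, EJ, EL, FG, FJ, FL, GJ, GL, JL
  2-simplices (16): ABJ, ABL, AGJ, AGL, BDF, BDJ, BEF, BEL, DEG, DEL, DFG, DJL, EFJ, EGJ, FGL, FJL

giving chain groups C_0 ≅ Z^8, C_1 ≅ Z^24, C_2 ≅ Z^16.

∂_1: C_1 → C_0 maps an edge to its endpoints' difference, ∂[p,q] = q − p. For instance
  ∂JL = L − J.
As a 8×24 matrix over Z this has rank 7, with invariant factors (1,1,1,1,1,1,1).

Boundary ∂_2: C_2 → C_1 acts by ∂[p,q,r] = [q,r] − [p,r] + [p,q]. For instance
  ∂BDJ = DJ − BJ + BD,
  ∂ABJ = BJ − AJ + AB.
As a 24×16 matrix over Z this has rank 15, with invariant factors (1,1,1,1,1,1,1,1,1,1,1,1,1,1,1).

From H_k ≅ ker(∂_k) / im(∂_{k+1}) we obtain:

  H_0: rank C_0 − rank ∂_1 = 8 − 7 = 1, and the invariant factors of ∂_1 are all 1, so H_0 = Z.
  H_1: rank ker ∂_1 − rank ∂_2 = (24 − 7) − 15 = 2, and the invariant factors of ∂_2 are all 1, so H_1 = Z^2.
  H_2: rank ker ∂_2 − rank ∂_3 = (16 − 15) − 0 = 1, and there is no ∂_3, so H_2 = Z.

H_0 = Z,  H_1 = Z^2,  H_2 = Z.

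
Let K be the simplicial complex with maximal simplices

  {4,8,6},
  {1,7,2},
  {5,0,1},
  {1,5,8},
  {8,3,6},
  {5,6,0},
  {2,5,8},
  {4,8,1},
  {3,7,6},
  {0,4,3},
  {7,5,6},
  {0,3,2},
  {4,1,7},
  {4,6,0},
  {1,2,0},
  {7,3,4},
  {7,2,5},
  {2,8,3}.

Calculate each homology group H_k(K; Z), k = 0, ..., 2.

H_0 ≅ Z,  H_1 ≅ Z × Z/2,  H_2 = 0.

Fix the vertex order 0 < 1 < 2 < 3 < 4 < 5 < 6 < 7 < 8 and write every simplex with vertices in increasing order. Then dim K = 2 and the simplices of K are:

  0-simplices (9): [0], [1], [2], [3], [4], [5], [6], [7], [8]
  1-simplices (27): (27 of them)
  2-simplices (18): [0,1,2], [0,1,5], [0,2,3], [0,3,4], [0,4,6], [0,5,6], [1,2,7], [1,4,7], [1,4,8], [1,5,8], [2,3,8], [2,5,7], [2,5,8], [3,4,7], [3,6,7], [3,6,8], [4,6,8], [5,6,7]

Hence C_0 ≅ Z^9, C_1 ≅ Z^27, C_2 ≅ Z^18.

Boundary ∂_1: C_1 → C_0 sends each edge [p,q] (with p < q) to q − p. For instance
  ∂[1,2] = [2] − [1].
The resulting 9×27 matrix has rank 8, and its Smith normal form has invariant factors (1,1,1,1,1,1,1,1).

Boundary ∂_2: C_2 → C_1 maps a triangle to the signed sum of its edges. For instance
  ∂[1,4,7] = [4,7] − [1,7] + [1,4],
  ∂[3,6,8] = [6,8] − [3,8] + [3,6].
This gives a 27×18 integer matrix of rank 18; reducing to Smith normal form yields diagonal entries (1,1,1,1,1,1,1,1,1,1,1,1,1,1,1,1,1,2).

Computing H_k = (kernel of ∂_k) / (image of ∂_{k+1}):

  H_0: rank C_0 − rank ∂_1 = 9 − 8 = 1, and the invariant factors of ∂_1 are all 1, so H_0 = Z.
  H_1: rank ker ∂_1 − rank ∂_2 = (27 − 8) − 18 = 1, and ∂_2 has invariant factor 2 > 1, so H_1 = Z × Z/2.
  H_2: rank ker ∂_2 − rank ∂_3 = (18 − 18) − 0 = 0, and there is no ∂_3, so H_2 = 0.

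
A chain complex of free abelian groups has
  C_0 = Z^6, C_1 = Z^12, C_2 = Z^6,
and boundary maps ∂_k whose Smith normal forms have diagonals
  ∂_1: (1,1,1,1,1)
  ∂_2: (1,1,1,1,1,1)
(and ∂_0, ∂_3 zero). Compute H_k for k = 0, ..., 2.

H_0 ≅ Z,  H_1 ≅ Z,  H_2 = 0.

H_0: b_0 = 6 − 0 − 5 = 1; torsion from ∂_1 factors > 1: none. So H_0 ≅ Z.
H_1: b_1 = 12 − 5 − 6 = 1; torsion from ∂_2 factors > 1: none. So H_1 ≅ Z.
H_2: b_2 = 6 − 6 − 0 = 0; torsion from ∂_3 factors > 1: none. So H_2 ≅ 0.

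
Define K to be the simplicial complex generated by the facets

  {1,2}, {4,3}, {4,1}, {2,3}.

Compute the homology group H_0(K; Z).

Order the vertices as 1 < 2 < 3 < 4. Listing each simplex with vertices in this order, K has dimension 1 with simplices:

  0-simplices (4): [1], [2], [3], [4]
  1-simplices (4): [1,2], [1,4], [2,3], [3,4]

giving chain groups C_0 ≅ Z^4, C_1 ≅ Z^4.

∂_1: C_1 → C_0 sends each edge [p,q] (with p < q) to q − p. For instance
  ∂[3,4] = [4] − [3].
The 4×4 boundary matrix has rank 3 and Smith normal form diag(1,1,1).

Reading off H_k = ker ∂_k / im ∂_{k+1}:

  H_0: rank C_0 − rank ∂_1 = 4 − 3 = 1, and the invariant factors of ∂_1 are all 1, so H_0 = Z.

H_0 = Z.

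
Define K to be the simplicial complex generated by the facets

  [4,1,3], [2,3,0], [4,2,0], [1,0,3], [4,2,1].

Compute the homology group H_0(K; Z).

H_0 = Z.

We work with the vertex ordering 0 < 1 < 2 < 3 < 4. The simplices of K, each written with vertices in increasing order, are:

  0-simplices (5): [0], [1], [2], [3], [4]
  1-simplices (10): [0,1], [0,2], [0,3], [0,4], [1,2], [1,3], [1,4], [2,3], [2,4], [3,4]
  2-simplices (5): [0,1,3], [0,2,3], [0,2,4], [1,2,4], [1,3,4]

giving chain groups C_0 ≅ Z^5, C_1 ≅ Z^10, C_2 ≅ Z^5.

Boundary ∂_1: C_1 → C_0 maps an edge to its endpoints' difference, ∂[p,q] = q − p. For instance
  ∂[2,3] = [3] − [2].
The 5×10 boundary matrix has rank 4 and Smith normal form diag(1,1,1,1).

Boundary ∂_2: C_2 → C_1 acts by ∂[p,q,r] = [q,r] − [p,r] + [p,q]. For instance
  ∂[0,2,4] = [2,4] − [0,4] + [0,2],
  ∂[0,1,3] = [1,3] − [0,3] + [0,1].
The 10×5 boundary matrix has rank 5 and Smith normal form diag(1,1,1,1,1).

Computing H_k = (kernel of ∂_k) / (image of ∂_{k+1}):

  H_0: rank C_0 − rank ∂_1 = 5 − 4 = 1, and the invariant factors of ∂_1 are all 1, so H_0 ≅ Z.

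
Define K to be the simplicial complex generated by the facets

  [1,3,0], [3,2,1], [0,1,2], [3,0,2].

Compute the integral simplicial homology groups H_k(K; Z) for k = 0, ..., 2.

H_0 ≅ Z,  H_1 = 0,  H_2 ≅ Z.

We work with the vertex ordering 0 < 1 < 2 < 3. The simplices of K, each written with vertices in increasing order, are:

  0-simplices (4): [0], [1], [2], [3]
  1-simplices (6): [0,1], [0,2], [0,3], [1,2], [1,3], [2,3]
  2-simplices (4): [0,1,2], [0,1,3], [0,2,3], [1,2,3]

giving chain groups C_0 ≅ Z^4, C_1 ≅ Z^6, C_2 ≅ Z^4.

∂_1: C_1 → C_0 maps an edge to its endpoints' difference, ∂[p,q] = q − p. For instance
  ∂[0,1] = [1] − [0].
The 4×6 boundary matrix has rank 3 and Smith normal form diag(1,1,1).

The boundary map ∂_2: C_2 → C_1 sends each 2-simplex [p,q,r] to [q,r] − [p,r] + [p,q]. For instance
  ∂[0,1,2] = [1,2] − [0,2] + [0,1],
  ∂[0,2,3] = [2,3] − [0,3] + [0,2].
This gives a 6×4 integer matrix of rank 3; reducing to Smith normal form yields diagonal entries (1,1,1).

Reading off H_k = ker ∂_k / im ∂_{k+1}:

  H_0: rank C_0 − rank ∂_1 = 4 − 3 = 1, and the invariant factors of ∂_1 are all 1, so H_0 ≅ Z.
  H_1: rank ker ∂_1 − rank ∂_2 = (6 − 3) − 3 = 0, and the invariant factors of ∂_2 are all 1, so H_1 ≅ 0.
  H_2: rank ker ∂_2 − rank ∂_3 = (4 − 3) − 0 = 1, and there is no ∂_3, so H_2 ≅ Z.

(K is a triangulation of the 2-sphere S^2.)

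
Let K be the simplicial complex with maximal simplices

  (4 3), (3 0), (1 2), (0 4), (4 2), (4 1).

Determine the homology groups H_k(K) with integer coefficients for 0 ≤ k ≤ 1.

H_0 ≅ Z,  H_1 ≅ Z^2.

Order the vertices as 0 < 1 < 2 < 3 < 4. Listing each simplex with vertices in this order, K has dimension 1 with simplices:

  0-simplices (5): [0], [1], [2], [3], [4]
  1-simplices (6): [0,3], [0,4], [1,2], [1,4], [2,4], [3,4]

Hence C_0 ≅ Z^5, C_1 ≅ Z^6.

Boundary ∂_1: C_1 → C_0 maps an edge to its endpoints' difference, ∂[p,q] = q − p.
The resulting 5×6 matrix has rank 4, and its Smith normal form has invariant factors (1,1,1,1).

Now H_k = ker ∂_k / im ∂_{k+1}, so:

  H_0: rank C_0 − rank ∂_1 = 5 − 4 = 1, and the invariant factors of ∂_1 are all 1, so H_0 ≅ Z.
  H_1: rank ker ∂_1 − rank ∂_2 = (6 − 4) − 0 = 2, and there is no ∂_2, so H_1 ≅ Z^2.

As a check, the Euler characteristic is 5 − 6 = -1, which agrees with 1 − 2 = -1.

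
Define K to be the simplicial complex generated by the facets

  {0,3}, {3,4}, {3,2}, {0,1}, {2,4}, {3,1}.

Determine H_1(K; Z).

Take the total order 0 < 1 < 2 < 3 < 4 on the vertex set. Then K (dimension 1) consists of the simplices:

  0-simplices (5): [0], [1], [2], [3], [4]
  1-simplices (6): [0,1], [0,3], [1,3], [2,3], [2,4], [3,4]

giving chain groups C_0 ≅ Z^5, C_1 ≅ Z^6.

∂_1: C_1 → C_0 maps an edge to its endpoints' difference, ∂[p,q] = q − p.
The 5×6 boundary matrix has rank 4 and Smith normal form diag(1,1,1,1).

From H_k ≅ ker(∂_k) / im(∂_{k+1}) we obtain:

  H_1: rank ker ∂_1 − rank ∂_2 = (6 − 4) − 0 = 2, and there is no ∂_2, so H_1 ≅ Z^2.

H_1 ≅ Z^2.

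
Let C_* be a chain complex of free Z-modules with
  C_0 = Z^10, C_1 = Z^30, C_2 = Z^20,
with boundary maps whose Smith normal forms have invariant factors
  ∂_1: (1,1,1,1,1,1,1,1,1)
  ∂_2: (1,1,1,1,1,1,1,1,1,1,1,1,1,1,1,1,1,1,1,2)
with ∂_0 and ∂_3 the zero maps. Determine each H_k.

H_0 = Z,  H_1 = Z ⊕ Z/2,  H_2 = 0.

H_0: b_0 = 10 − 0 − 9 = 1; torsion from ∂_1 factors > 1: none. So H_0 = Z.
H_1: b_1 = 30 − 9 − 20 = 1; torsion from ∂_2 factors > 1: [2]. So H_1 = Z ⊕ Z/2.
H_2: b_2 = 20 − 20 − 0 = 0; torsion from ∂_3 factors > 1: none. So H_2 = 0.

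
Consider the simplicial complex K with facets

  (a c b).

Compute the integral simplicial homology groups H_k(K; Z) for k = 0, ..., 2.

Order the vertices as a < b < c. Listing each simplex with vertices in this order, K has dimension 2 with simplices:

  0-simplices (3): a, b, c
  1-simplices (3): ab, ac, bc
  2-simplices (1): abc

Hence C_0 ≅ Z^3, C_1 ≅ Z^3, C_2 ≅ Z^1.

∂_1: C_1 → C_0 sends each edge [p,q] (with p < q) to q − p. For instance
  ∂ab = b − a.
The resulting 3×3 matrix has rank 2, and its Smith normal form has invariant factors (1,1).

The boundary map ∂_2: C_2 → C_1 sends each 2-simplex [p,q,r] to [q,r] − [p,r] + [p,q]. For instance
  ∂abc = bc − ac + ab.
The 3×1 boundary matrix has rank 1 and Smith normal form diag(1).

Reading off H_k = ker ∂_k / im ∂_{k+1}:

  H_0: rank C_0 − rank ∂_1 = 3 − 2 = 1, and the invariant factors of ∂_1 are all 1, so H_0 ≅ Z.
  H_1: rank ker ∂_1 − rank ∂_2 = (3 − 2) − 1 = 0, and the invariant factors of ∂_2 are all 1, so H_1 ≅ 0.
  H_2: rank ker ∂_2 − rank ∂_3 = (1 − 1) − 0 = 0, and there is no ∂_3, so H_2 ≅ 0.

H_0 = Z,  H_1 = 0,  H_2 = 0.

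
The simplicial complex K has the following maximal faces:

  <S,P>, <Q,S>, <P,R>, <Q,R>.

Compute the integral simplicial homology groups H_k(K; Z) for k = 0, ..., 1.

H_0 ≅ Z,  H_1 ≅ Z.

K has 4 vertices, 4 edges.
rank ∂_0 = 0, rank ∂_1 = 3 ⇒ b_0 = 4 − 0 − 3 = 1; all invariant factors of ∂_1 are 1 so no torsion. So H_0 = Z.
rank ∂_1 = 3, rank ∂_2 = 0 ⇒ b_1 = 4 − 3 − 0 = 1. So H_1 = Z.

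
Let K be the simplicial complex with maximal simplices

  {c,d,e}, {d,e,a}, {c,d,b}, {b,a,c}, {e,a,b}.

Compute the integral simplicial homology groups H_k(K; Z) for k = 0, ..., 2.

Take the total order a < b < c < d < e on the vertex set. Then K (dimension 2) consists of the simplices:

  0-simplices (5): a, b, c, d, e
  1-simplices (10): ab, ac, ad, ae, bc, bd, be, cd, ce, de
  2-simplices (5): abc, abe, ade, bcd, cde

so the chain groups are C_0 ≅ Z^5, C_1 ≅ Z^10, C_2 ≅ Z^5.

The boundary map ∂_1: C_1 → C_0 is given by ∂[p,q] = [q] − [p]. For instance
  ∂bd = d − b.
As a 5×10 matrix over Z this has rank 4, with invariant factors (1,1,1,1).

∂_2: C_2 → C_1 sends each 2-simplex [p,q,r] to [q,r] − [p,r] + [p,q]. For instance
  ∂ade = de − ae + ad,
  ∂abc = bc − ac + ab.
The resulting 10×5 matrix has rank 5, and its Smith normal form has invariant factors (1,1,1,1,1).

From H_k ≅ ker(∂_k) / im(∂_{k+1}) we obtain:

  H_0: rank C_0 − rank ∂_1 = 5 − 4 = 1, and the invariant factors of ∂_1 are all 1, so H_0 ≅ Z.
  H_1: rank ker ∂_1 − rank ∂_2 = (10 − 4) − 5 = 1, and the invariant factors of ∂_2 are all 1, so H_1 ≅ Z.
  H_2: rank ker ∂_2 − rank ∂_3 = (5 − 5) − 0 = 0, and there is no ∂_3, so H_2 ≅ 0.

H_0 = Z,  H_1 = Z,  H_2 = 0.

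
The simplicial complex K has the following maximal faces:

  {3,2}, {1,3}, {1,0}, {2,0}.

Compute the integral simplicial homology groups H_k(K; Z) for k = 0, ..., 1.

H_0 ≅ Z,  H_1 ≅ Z.

Fix the vertex order 0 < 1 < 2 < 3 and write every simplex with vertices in increasing order. Then dim K = 1 and the simplices of K are:

  0-simplices (4): [0], [1], [2], [3]
  1-simplices (4): [0,1], [0,2], [1,3], [2,3]

Hence C_0 ≅ Z^4, C_1 ≅ Z^4.

The boundary map ∂_1: C_1 → C_0 maps an edge to its endpoints' difference, ∂[p,q] = q − p.
As a 4×4 matrix over Z this has rank 3, with invariant factors (1,1,1).

Now H_k = ker ∂_k / im ∂_{k+1}, so:

  H_0: rank C_0 − rank ∂_1 = 4 − 3 = 1, and the invariant factors of ∂_1 are all 1, so H_0 = Z.
  H_1: rank ker ∂_1 − rank ∂_2 = (4 − 3) − 0 = 1, and there is no ∂_2, so H_1 = Z.

As a check, the Euler characteristic is 4 − 4 = 0, which agrees with 1 − 1 = 0.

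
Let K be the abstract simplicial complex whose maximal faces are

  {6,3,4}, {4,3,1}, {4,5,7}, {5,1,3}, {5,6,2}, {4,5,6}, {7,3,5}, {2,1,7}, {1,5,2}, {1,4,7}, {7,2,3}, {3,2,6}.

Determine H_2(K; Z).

We work with the vertex ordering 1 < 2 < 3 < 4 < 5 < 6 < 7. The simplices of K, each written with vertices in increasing order, are:

  0-simplices (7): [1], [2], [3], [4], [5], [6], [7]
  1-simplices (18): [1,2], [1,3], [1,4], [1,5], [1,7], [2,3], [2,5], [2,6], [2,7], [3,4], [3,5], [3,6], [3,7], [4,5], [4,6], [4,7], [5,6], [5,7]
  2-simplices (12): [1,2,5], [1,2,7], [1,3,4], [1,3,5], [1,4,7], [2,3,6], [2,3,7], [2,5,6], [3,4,6], [3,5,7], [4,5,6], [4,5,7]

giving chain groups C_0 ≅ Z^7, C_1 ≅ Z^18, C_2 ≅ Z^12.

Boundary ∂_1: C_1 → C_0 maps an edge to its endpoints' difference, ∂[p,q] = q − p.
The resulting 7×18 matrix has rank 6, and its Smith normal form has invariant factors (1,1,1,1,1,1).

∂_2: C_2 → C_1 acts by ∂[p,q,r] = [q,r] − [p,r] + [p,q]. For instance
  ∂[4,5,7] = [5,7] − [4,7] + [4,5],
  ∂[1,2,7] = [2,7] − [1,7] + [1,2].
The resulting 18×12 matrix has rank 12, and its Smith normal form has invariant factors (1,1,1,1,1,1,1,1,1,1,1,2).

Reading off H_k = ker ∂_k / im ∂_{k+1}:

  H_2: rank ker ∂_2 − rank ∂_3 = (12 − 12) − 0 = 0, and there is no ∂_3, so H_2 = 0.

H_2 ≅ 0.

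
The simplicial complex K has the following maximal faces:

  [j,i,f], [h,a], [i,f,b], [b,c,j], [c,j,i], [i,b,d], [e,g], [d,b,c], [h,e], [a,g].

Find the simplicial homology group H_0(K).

Take the total order a < b < c < d < e < f < g < h < i < j on the vertex set. Then K (dimension 2) consists of the simplices:

  0-simplices (10): a, b, c, d, e, f, g, h, i, j
  1-simplices (16): ag, ah, bc, bd, bf, bi, bj, cd, ci, cj, di, eg, eh, fi, fj, ij
  2-simplices (6): bcd, bcj, bdi, bfi, cij, fij

so the chain groups are C_0 ≅ Z^10, C_1 ≅ Z^16, C_2 ≅ Z^6.

The boundary map ∂_1: C_1 → C_0 is given by ∂[p,q] = [q] − [p]. For instance
  ∂ij = j − i.
As a 10×16 matrix over Z this has rank 8, with invariant factors (1,1,1,1,1,1,1,1).

∂_2: C_2 → C_1 acts by ∂[p,q,r] = [q,r] − [p,r] + [p,q]. For instance
  ∂cij = ij − cj + ci,
  ∂fij = ij − fj + fi.
The resulting 16×6 matrix has rank 6, and its Smith normal form has invariant factors (1,1,1,1,1,1).

Reading off H_k = ker ∂_k / im ∂_{k+1}:

  H_0: rank C_0 − rank ∂_1 = 10 − 8 = 2, and the invariant factors of ∂_1 are all 1, so H_0 = Z^2.

(K is a triangulation of the disjoint union of the cylinder S^1 x I and the circle S^1.)

H_0 ≅ Z^2.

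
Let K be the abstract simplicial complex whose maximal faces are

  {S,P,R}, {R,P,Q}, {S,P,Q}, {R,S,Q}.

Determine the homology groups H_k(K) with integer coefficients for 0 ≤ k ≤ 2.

We work with the vertex ordering P < Q < R < S. The simplices of K, each written with vertices in increasing order, are:

  0-simplices (4): P, Q, R, S
  1-simplices (6): PQ, PR, PS, QR, QS, RS
  2-simplices (4): PQR, PQS, PRS, QRS

Hence C_0 ≅ Z^4, C_1 ≅ Z^6, C_2 ≅ Z^4.

Boundary ∂_1: C_1 → C_0 sends each edge [p,q] (with p < q) to q − p. For instance
  ∂QS = S − Q.
The 4×6 boundary matrix has rank 3 and Smith normal form diag(1,1,1).

∂_2: C_2 → C_1 acts by ∂[p,q,r] = [q,r] − [p,r] + [p,q]. For instance
  ∂PQS = QS − PS + PQ,
  ∂QRS = RS − QS + QR.
This gives a 6×4 integer matrix of rank 3; reducing to Smith normal form yields diagonal entries (1,1,1).

From H_k ≅ ker(∂_k) / im(∂_{k+1}) we obtain:

  H_0: rank C_0 − rank ∂_1 = 4 − 3 = 1, and the invariant factors of ∂_1 are all 1, so H_0 ≅ Z.
  H_1: rank ker ∂_1 − rank ∂_2 = (6 − 3) − 3 = 0, and the invariant factors of ∂_2 are all 1, so H_1 ≅ 0.
  H_2: rank ker ∂_2 − rank ∂_3 = (4 − 3) − 0 = 1, and there is no ∂_3, so H_2 ≅ Z.

H_0 = Z,  H_1 = 0,  H_2 = Z.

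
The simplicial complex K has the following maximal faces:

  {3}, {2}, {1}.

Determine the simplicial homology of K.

H_0 = Z^3.

Take the total order 1 < 2 < 3 on the vertex set. Then K (dimension 0) consists of the simplices:

  0-simplices (3): [1], [2], [3]

so the chain groups are C_0 ≅ Z^3.

From H_k ≅ ker(∂_k) / im(∂_{k+1}) we obtain:

  H_0: rank C_0 − rank ∂_1 = 3 − 0 = 3, and there is no ∂_1, so H_0 ≅ Z^3.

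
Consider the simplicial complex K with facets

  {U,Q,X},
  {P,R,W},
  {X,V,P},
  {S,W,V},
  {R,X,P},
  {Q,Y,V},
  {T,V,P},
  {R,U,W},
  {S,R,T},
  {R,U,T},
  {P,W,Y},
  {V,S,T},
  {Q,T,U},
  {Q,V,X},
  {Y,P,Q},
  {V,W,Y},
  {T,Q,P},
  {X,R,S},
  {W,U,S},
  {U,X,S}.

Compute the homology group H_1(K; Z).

H_1 ≅ Z ⊕ Z_2.

K has 10 vertices, 30 edges, 20 triangles.
rank ∂_1 = 9, rank ∂_2 = 20 ⇒ b_1 = 30 − 9 − 20 = 1; ∂_2 has invariant factor(s) [2] giving torsion. So H_1 = Z ⊕ Z_2.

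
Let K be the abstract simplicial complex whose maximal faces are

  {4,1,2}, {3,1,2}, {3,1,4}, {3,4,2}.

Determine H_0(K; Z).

H_0 = Z.

Order the vertices as 1 < 2 < 3 < 4. Listing each simplex with vertices in this order, K has dimension 2 with simplices:

  0-simplices (4): [1], [2], [3], [4]
  1-simplices (6): [1,2], [1,3], [1,4], [2,3], [2,4], [3,4]
  2-simplices (4): [1,2,3], [1,2,4], [1,3,4], [2,3,4]

so the chain groups are C_0 ≅ Z^4, C_1 ≅ Z^6, C_2 ≅ Z^4.

The boundary map ∂_1: C_1 → C_0 sends each edge [p,q] (with p < q) to q − p. For instance
  ∂[1,2] = [2] − [1].
The resulting 4×6 matrix has rank 3, and its Smith normal form has invariant factors (1,1,1).

The boundary map ∂_2: C_2 → C_1 acts by ∂[p,q,r] = [q,r] − [p,r] + [p,q]. For instance
  ∂[1,3,4] = [3,4] − [1,4] + [1,3],
  ∂[1,2,4] = [2,4] − [1,4] + [1,2].
As a 6×4 matrix over Z this has rank 3, with invariant factors (1,1,1).

Reading off H_k = ker ∂_k / im ∂_{k+1}:

  H_0: rank C_0 − rank ∂_1 = 4 − 3 = 1, and the invariant factors of ∂_1 are all 1, so H_0 = Z.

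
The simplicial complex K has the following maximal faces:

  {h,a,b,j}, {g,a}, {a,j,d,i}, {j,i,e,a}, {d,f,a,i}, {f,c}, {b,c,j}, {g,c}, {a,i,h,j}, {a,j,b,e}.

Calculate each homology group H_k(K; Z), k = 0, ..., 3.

We work with the vertex ordering a < b < c < d < e < f < g < h < i < j. The simplices of K, each written with vertices in increasing order, are:

  0-simplices (10): a, b, c, d, e, f, g, h, i, j
  1-simplices (24): ab, ad, ae, af, ag, ah, ai, aj, bc, be, bh, bj, cf, cg, cj, df, di, dj, ei, ej, fi, hi, hj, ij
  2-simplices (19): abe, abh, abj, adf, adi, adj, aei, aej, afi, ahi, ahj, aij, bcj, bej, bhj, dfi, dij, eij, hij
  3-simplices (6): abej, abhj, adfi, adij, aeij, ahij

Hence C_0 ≅ Z^10, C_1 ≅ Z^24, C_2 ≅ Z^19, C_3 ≅ Z^6.

The boundary map ∂_1: C_1 → C_0 maps an edge to its endpoints' difference, ∂[p,q] = q − p. For instance
  ∂cf = f − c.
The resulting 10×24 matrix has rank 9, and its Smith normal form has invariant factors (1,1,1,1,1,1,1,1,1).

Boundary ∂_2: C_2 → C_1 maps a triangle to the signed sum of its edges. For instance
  ∂afi = fi − ai + af,
  ∂aej = ej − aj + ae.
As a 24×19 matrix over Z this has rank 13, with invariant factors (1,1,1,1,1,1,1,1,1,1,1,1,1).

Boundary ∂_3: C_3 → C_2 sends each 3-simplex σ to the alternating sum Σ_i (−1)^i (σ with its i-th vertex removed). For instance
  ∂abhj = bhj − ahj + abj − abh,
  ∂abej = bej − aej + abj − abe.
The resulting 19×6 matrix has rank 6, and its Smith normal form has invariant factors (1,1,1,1,1,1).

From H_k ≅ ker(∂_k) / im(∂_{k+1}) we obtain:

  H_0: rank C_0 − rank ∂_1 = 10 − 9 = 1, and the invariant factors of ∂_1 are all 1, so H_0 ≅ Z.
  H_1: rank ker ∂_1 − rank ∂_2 = (24 − 9) − 13 = 2, and the invariant factors of ∂_2 are all 1, so H_1 ≅ Z^2.
  H_2: rank ker ∂_2 − rank ∂_3 = (19 − 13) − 6 = 0, and the invariant factors of ∂_3 are all 1, so H_2 ≅ 0.
  H_3: rank ker ∂_3 − rank ∂_4 = (6 − 6) − 0 = 0, and there is no ∂_4, so H_3 ≅ 0.

H_0 ≅ Z,  H_1 ≅ Z^2,  H_2 = 0,  H_3 = 0.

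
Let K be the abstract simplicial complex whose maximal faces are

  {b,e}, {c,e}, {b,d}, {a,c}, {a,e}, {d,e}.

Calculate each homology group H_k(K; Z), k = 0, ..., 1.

We work with the vertex ordering a < b < c < d < e. The simplices of K, each written with vertices in increasing order, are:

  0-simplices (5): a, b, c, d, e
  1-simplices (6): ac, ae, bd, be, ce, de

Hence C_0 ≅ Z^5, C_1 ≅ Z^6.

Boundary ∂_1: C_1 → C_0 sends each edge [p,q] (with p < q) to q − p. For instance
  ∂de = e − d.
The 5×6 boundary matrix has rank 4 and Smith normal form diag(1,1,1,1).

From H_k ≅ ker(∂_k) / im(∂_{k+1}) we obtain:

  H_0: rank C_0 − rank ∂_1 = 5 − 4 = 1, and the invariant factors of ∂_1 are all 1, so H_0 ≅ Z.
  H_1: rank ker ∂_1 − rank ∂_2 = (6 − 4) − 0 = 2, and there is no ∂_2, so H_1 ≅ Z^2.

As a check, the Euler characteristic is 5 − 6 = -1, which agrees with 1 − 2 = -1.

H_0 ≅ Z,  H_1 ≅ Z^2.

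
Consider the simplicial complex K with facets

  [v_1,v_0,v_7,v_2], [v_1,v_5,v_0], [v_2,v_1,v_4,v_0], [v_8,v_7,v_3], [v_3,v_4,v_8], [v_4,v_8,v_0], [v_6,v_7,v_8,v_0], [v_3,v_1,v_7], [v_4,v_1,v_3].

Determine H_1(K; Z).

H_1 ≅ 0.

Fix the vertex order v_0 < v_1 < v_2 < v_3 < v_4 < v_5 < v_6 < v_7 < v_8 and write every simplex with vertices in increasing order. Then dim K = 3 and the simplices of K are:

  0-simplices (9): [v_0], [v_1], [v_2], [v_3], [v_4], [v_5], [v_6], [v_7], [v_8]
  1-simplices (21): (21 of them)
  2-simplices (17): (17 of them)
  3-simplices (3): [v_0,v_1,v_2,v_4], [v_0,v_1,v_2,v_7], [v_0,v_6,v_7,v_8]

so the chain groups are C_0 ≅ Z^9, C_1 ≅ Z^21, C_2 ≅ Z^17, C_3 ≅ Z^3.

The boundary map ∂_1: C_1 → C_0 is given by ∂[p,q] = [q] − [p].
The 9×21 boundary matrix has rank 8 and Smith normal form diag(1,1,1,1,1,1,1,1).

Boundary ∂_2: C_2 → C_1 sends each 2-simplex [p,q,r] to [q,r] − [p,r] + [p,q]. For instance
  ∂[v_6,v_7,v_8] = [v_7,v_8] − [v_6,v_8] + [v_6,v_7],
  ∂[v_0,v_1,v_2] = [v_1,v_2] − [v_0,v_2] + [v_0,v_1].
The resulting 21×17 matrix has rank 13, and its Smith normal form has invariant factors (1,1,1,1,1,1,1,1,1,1,1,1,1).

∂_3: C_3 → C_2 sends each 3-simplex σ to the alternating sum Σ_i (−1)^i (σ with its i-th vertex removed). For instance
  ∂[v_0,v_1,v_2,v_7] = [v_1,v_2,v_7] − [v_0,v_2,v_7] + [v_0,v_1,v_7] − [v_0,v_1,v_2],
  ∂[v_0,v_6,v_7,v_8] = [v_6,v_7,v_8] − [v_0,v_7,v_8] + [v_0,v_6,v_8] − [v_0,v_6,v_7].
This gives a 17×3 integer matrix of rank 3; reducing to Smith normal form yields diagonal entries (1,1,1).

Computing H_k = (kernel of ∂_k) / (image of ∂_{k+1}):

  H_1: rank ker ∂_1 − rank ∂_2 = (21 − 8) − 13 = 0, and the invariant factors of ∂_2 are all 1, so H_1 ≅ 0.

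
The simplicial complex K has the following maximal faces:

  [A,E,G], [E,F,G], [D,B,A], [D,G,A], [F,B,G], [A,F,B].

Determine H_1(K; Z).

H_1 ≅ Z.

Order the vertices as A < B < D < E < F < G. Listing each simplex with vertices in this order, K has dimension 2 with simplices:

  0-simplices (6): A, B, D, E, F, G
  1-simplices (12): AB, AD, AE, AF, AG, BD, BF, BG, DG, EF, EG, FG
  2-simplices (6): ABD, ABF, ADG, AEG, BFG, EFG

giving chain groups C_0 ≅ Z^6, C_1 ≅ Z^12, C_2 ≅ Z^6.

Boundary ∂_1: C_1 → C_0 sends each edge [p,q] (with p < q) to q − p. For instance
  ∂BF = F − B.
As a 6×12 matrix over Z this has rank 5, with invariant factors (1,1,1,1,1).

Boundary ∂_2: C_2 → C_1 maps a triangle to the signed sum of its edges. For instance
  ∂BFG = FG − BG + BF,
  ∂AEG = EG − AG + AE.
The 12×6 boundary matrix has rank 6 and Smith normal form diag(1,1,1,1,1,1).

Computing H_k = (kernel of ∂_k) / (image of ∂_{k+1}):

  H_1: rank ker ∂_1 − rank ∂_2 = (12 − 5) − 6 = 1, and the invariant factors of ∂_2 are all 1, so H_1 = Z.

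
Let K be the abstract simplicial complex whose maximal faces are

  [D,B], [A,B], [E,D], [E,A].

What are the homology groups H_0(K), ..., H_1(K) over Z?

H_0 = Z,  H_1 = Z.

Take the total order A < B < D < E on the vertex set. Then K (dimension 1) consists of the simplices:

  0-simplices (4): A, B, D, E
  1-simplices (4): AB, AE, BD, DE

Hence C_0 ≅ Z^4, C_1 ≅ Z^4.

The boundary map ∂_1: C_1 → C_0 maps an edge to its endpoints' difference, ∂[p,q] = q − p.
The resulting 4×4 matrix has rank 3, and its Smith normal form has invariant factors (1,1,1).

From H_k ≅ ker(∂_k) / im(∂_{k+1}) we obtain:

  H_0: rank C_0 − rank ∂_1 = 4 − 3 = 1, and the invariant factors of ∂_1 are all 1, so H_0 = Z.
  H_1: rank ker ∂_1 − rank ∂_2 = (4 − 3) − 0 = 1, and there is no ∂_2, so H_1 = Z.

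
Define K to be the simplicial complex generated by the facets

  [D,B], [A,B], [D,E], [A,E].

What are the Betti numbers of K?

K has 4 vertices, 4 edges.
rank ∂_0 = 0, rank ∂_1 = 3 ⇒ b_0 = 4 − 0 − 3 = 1; all invariant factors of ∂_1 are 1 so no torsion. So H_0 = Z.
rank ∂_1 = 3, rank ∂_2 = 0 ⇒ b_1 = 4 − 3 − 0 = 1. So H_1 = Z.

b_0 = 1, b_1 = 1.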